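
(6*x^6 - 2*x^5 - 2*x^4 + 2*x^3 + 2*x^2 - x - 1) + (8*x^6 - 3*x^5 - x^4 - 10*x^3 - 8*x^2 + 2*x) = 14*x^6 - 5*x^5 - 3*x^4 - 8*x^3 - 6*x^2 + x - 1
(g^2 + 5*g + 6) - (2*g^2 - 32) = -g^2 + 5*g + 38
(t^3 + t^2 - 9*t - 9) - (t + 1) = t^3 + t^2 - 10*t - 10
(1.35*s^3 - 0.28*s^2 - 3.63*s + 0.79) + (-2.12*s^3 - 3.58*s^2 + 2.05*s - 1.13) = -0.77*s^3 - 3.86*s^2 - 1.58*s - 0.34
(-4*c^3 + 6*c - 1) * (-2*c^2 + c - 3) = 8*c^5 - 4*c^4 + 8*c^2 - 19*c + 3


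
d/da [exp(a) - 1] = exp(a)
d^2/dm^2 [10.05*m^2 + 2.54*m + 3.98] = 20.1000000000000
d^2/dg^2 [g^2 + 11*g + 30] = 2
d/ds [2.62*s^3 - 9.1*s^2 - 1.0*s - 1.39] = 7.86*s^2 - 18.2*s - 1.0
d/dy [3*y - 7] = 3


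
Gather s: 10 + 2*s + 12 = 2*s + 22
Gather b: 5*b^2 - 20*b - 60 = 5*b^2 - 20*b - 60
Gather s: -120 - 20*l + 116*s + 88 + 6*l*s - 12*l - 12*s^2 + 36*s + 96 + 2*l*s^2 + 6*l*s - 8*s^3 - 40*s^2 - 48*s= -32*l - 8*s^3 + s^2*(2*l - 52) + s*(12*l + 104) + 64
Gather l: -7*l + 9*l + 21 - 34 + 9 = 2*l - 4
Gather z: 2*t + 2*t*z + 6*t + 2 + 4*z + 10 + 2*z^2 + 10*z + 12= 8*t + 2*z^2 + z*(2*t + 14) + 24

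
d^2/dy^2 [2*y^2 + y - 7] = 4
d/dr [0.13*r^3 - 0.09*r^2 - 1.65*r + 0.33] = 0.39*r^2 - 0.18*r - 1.65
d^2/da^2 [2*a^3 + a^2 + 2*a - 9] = 12*a + 2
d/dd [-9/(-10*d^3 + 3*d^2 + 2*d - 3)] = 18*(-15*d^2 + 3*d + 1)/(10*d^3 - 3*d^2 - 2*d + 3)^2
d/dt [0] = 0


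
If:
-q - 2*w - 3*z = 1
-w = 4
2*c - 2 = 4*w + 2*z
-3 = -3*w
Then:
No Solution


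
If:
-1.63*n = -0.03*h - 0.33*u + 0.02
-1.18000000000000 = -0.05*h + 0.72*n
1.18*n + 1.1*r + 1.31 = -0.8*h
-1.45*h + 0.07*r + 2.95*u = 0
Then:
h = -31.04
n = -3.79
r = 25.45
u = -15.86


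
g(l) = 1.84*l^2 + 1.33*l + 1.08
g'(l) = 3.68*l + 1.33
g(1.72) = 8.81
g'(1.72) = 7.66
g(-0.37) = 0.84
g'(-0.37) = -0.03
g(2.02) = 11.27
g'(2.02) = 8.76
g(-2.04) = 6.02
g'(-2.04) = -6.18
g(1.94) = 10.59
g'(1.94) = 8.47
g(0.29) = 1.62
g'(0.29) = 2.40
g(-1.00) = 1.59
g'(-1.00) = -2.35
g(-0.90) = 1.37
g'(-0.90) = -1.98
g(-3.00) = 13.65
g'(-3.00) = -9.71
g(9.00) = 162.09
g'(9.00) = 34.45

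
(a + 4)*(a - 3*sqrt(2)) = a^2 - 3*sqrt(2)*a + 4*a - 12*sqrt(2)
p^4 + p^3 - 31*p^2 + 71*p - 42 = (p - 3)*(p - 2)*(p - 1)*(p + 7)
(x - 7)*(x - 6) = x^2 - 13*x + 42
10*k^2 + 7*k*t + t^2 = (2*k + t)*(5*k + t)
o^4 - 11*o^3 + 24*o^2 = o^2*(o - 8)*(o - 3)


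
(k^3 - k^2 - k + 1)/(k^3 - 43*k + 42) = (k^2 - 1)/(k^2 + k - 42)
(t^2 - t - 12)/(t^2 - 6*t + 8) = (t + 3)/(t - 2)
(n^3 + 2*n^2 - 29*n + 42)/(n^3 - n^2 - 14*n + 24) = (n + 7)/(n + 4)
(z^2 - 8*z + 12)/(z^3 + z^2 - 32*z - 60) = (z - 2)/(z^2 + 7*z + 10)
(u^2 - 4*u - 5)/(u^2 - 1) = (u - 5)/(u - 1)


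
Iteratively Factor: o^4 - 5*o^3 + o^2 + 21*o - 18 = (o + 2)*(o^3 - 7*o^2 + 15*o - 9) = (o - 3)*(o + 2)*(o^2 - 4*o + 3) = (o - 3)^2*(o + 2)*(o - 1)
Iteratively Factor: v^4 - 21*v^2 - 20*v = (v + 4)*(v^3 - 4*v^2 - 5*v) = v*(v + 4)*(v^2 - 4*v - 5) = v*(v - 5)*(v + 4)*(v + 1)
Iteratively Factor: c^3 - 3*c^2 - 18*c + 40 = (c - 5)*(c^2 + 2*c - 8) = (c - 5)*(c - 2)*(c + 4)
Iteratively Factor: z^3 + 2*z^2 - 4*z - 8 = (z - 2)*(z^2 + 4*z + 4) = (z - 2)*(z + 2)*(z + 2)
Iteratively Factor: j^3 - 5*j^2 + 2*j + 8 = (j + 1)*(j^2 - 6*j + 8) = (j - 4)*(j + 1)*(j - 2)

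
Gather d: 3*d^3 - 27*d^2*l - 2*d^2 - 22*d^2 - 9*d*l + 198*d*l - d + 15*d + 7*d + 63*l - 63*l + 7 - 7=3*d^3 + d^2*(-27*l - 24) + d*(189*l + 21)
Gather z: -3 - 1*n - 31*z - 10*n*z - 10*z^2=-n - 10*z^2 + z*(-10*n - 31) - 3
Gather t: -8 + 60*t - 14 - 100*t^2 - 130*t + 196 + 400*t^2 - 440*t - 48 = 300*t^2 - 510*t + 126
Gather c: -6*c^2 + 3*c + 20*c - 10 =-6*c^2 + 23*c - 10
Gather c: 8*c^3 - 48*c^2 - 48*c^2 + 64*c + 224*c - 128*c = 8*c^3 - 96*c^2 + 160*c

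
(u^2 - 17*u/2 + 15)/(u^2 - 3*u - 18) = (u - 5/2)/(u + 3)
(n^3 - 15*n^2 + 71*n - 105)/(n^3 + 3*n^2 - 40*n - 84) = (n^3 - 15*n^2 + 71*n - 105)/(n^3 + 3*n^2 - 40*n - 84)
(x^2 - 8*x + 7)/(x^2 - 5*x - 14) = (x - 1)/(x + 2)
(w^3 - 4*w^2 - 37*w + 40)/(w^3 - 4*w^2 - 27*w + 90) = (w^2 - 9*w + 8)/(w^2 - 9*w + 18)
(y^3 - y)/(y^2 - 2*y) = (y^2 - 1)/(y - 2)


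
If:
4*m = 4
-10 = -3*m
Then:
No Solution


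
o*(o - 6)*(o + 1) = o^3 - 5*o^2 - 6*o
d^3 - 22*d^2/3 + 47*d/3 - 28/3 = (d - 4)*(d - 7/3)*(d - 1)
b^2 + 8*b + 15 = (b + 3)*(b + 5)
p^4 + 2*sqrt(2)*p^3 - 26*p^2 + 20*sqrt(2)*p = p*(p - 2*sqrt(2))*(p - sqrt(2))*(p + 5*sqrt(2))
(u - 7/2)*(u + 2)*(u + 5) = u^3 + 7*u^2/2 - 29*u/2 - 35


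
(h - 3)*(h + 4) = h^2 + h - 12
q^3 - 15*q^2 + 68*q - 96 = (q - 8)*(q - 4)*(q - 3)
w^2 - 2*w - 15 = (w - 5)*(w + 3)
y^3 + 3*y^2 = y^2*(y + 3)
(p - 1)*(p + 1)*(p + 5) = p^3 + 5*p^2 - p - 5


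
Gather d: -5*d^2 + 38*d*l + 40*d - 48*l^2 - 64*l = -5*d^2 + d*(38*l + 40) - 48*l^2 - 64*l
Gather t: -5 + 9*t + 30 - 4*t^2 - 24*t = -4*t^2 - 15*t + 25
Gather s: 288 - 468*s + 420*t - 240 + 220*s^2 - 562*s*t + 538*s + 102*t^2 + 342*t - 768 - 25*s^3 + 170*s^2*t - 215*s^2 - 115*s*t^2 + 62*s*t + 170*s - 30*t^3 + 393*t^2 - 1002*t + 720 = -25*s^3 + s^2*(170*t + 5) + s*(-115*t^2 - 500*t + 240) - 30*t^3 + 495*t^2 - 240*t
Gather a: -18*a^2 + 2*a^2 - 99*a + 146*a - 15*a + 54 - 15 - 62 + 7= -16*a^2 + 32*a - 16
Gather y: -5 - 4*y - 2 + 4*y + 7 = 0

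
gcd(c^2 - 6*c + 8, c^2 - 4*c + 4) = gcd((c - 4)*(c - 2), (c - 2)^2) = c - 2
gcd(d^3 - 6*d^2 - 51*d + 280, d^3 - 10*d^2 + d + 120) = d^2 - 13*d + 40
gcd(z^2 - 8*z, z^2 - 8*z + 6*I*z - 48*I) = z - 8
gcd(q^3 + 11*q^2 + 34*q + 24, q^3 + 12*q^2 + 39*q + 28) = q^2 + 5*q + 4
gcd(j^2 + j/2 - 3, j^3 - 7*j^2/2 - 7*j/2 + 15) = j + 2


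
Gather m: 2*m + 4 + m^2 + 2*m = m^2 + 4*m + 4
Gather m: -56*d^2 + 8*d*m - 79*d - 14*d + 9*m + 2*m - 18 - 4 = -56*d^2 - 93*d + m*(8*d + 11) - 22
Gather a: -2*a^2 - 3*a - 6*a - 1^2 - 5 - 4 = -2*a^2 - 9*a - 10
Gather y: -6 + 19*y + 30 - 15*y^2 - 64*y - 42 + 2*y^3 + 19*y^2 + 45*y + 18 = 2*y^3 + 4*y^2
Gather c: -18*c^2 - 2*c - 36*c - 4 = -18*c^2 - 38*c - 4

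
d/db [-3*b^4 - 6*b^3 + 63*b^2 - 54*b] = -12*b^3 - 18*b^2 + 126*b - 54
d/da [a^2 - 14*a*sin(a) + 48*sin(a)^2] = -14*a*cos(a) + 2*a - 14*sin(a) + 48*sin(2*a)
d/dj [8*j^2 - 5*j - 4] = 16*j - 5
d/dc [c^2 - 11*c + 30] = 2*c - 11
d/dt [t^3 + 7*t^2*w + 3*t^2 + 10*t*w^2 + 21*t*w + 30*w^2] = 3*t^2 + 14*t*w + 6*t + 10*w^2 + 21*w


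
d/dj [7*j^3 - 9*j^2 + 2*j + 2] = 21*j^2 - 18*j + 2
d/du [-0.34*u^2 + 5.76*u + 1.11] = 5.76 - 0.68*u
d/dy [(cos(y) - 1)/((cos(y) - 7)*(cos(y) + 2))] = (cos(y)^2 - 2*cos(y) + 19)*sin(y)/((cos(y) - 7)^2*(cos(y) + 2)^2)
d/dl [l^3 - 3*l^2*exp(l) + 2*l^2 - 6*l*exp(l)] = -3*l^2*exp(l) + 3*l^2 - 12*l*exp(l) + 4*l - 6*exp(l)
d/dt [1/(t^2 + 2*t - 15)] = 2*(-t - 1)/(t^2 + 2*t - 15)^2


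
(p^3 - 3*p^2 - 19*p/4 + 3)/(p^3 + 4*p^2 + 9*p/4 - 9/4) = (p - 4)/(p + 3)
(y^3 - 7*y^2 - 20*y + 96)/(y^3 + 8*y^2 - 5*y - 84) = (y - 8)/(y + 7)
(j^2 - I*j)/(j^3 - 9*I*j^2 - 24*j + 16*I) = j/(j^2 - 8*I*j - 16)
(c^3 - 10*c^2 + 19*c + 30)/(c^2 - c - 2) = (c^2 - 11*c + 30)/(c - 2)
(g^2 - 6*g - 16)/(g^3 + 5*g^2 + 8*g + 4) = (g - 8)/(g^2 + 3*g + 2)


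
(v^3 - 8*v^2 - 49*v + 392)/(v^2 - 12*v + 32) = (v^2 - 49)/(v - 4)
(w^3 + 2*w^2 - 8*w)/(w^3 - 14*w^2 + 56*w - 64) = w*(w + 4)/(w^2 - 12*w + 32)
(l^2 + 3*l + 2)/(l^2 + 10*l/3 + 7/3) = 3*(l + 2)/(3*l + 7)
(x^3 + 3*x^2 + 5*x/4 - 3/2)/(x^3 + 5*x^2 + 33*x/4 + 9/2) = (2*x - 1)/(2*x + 3)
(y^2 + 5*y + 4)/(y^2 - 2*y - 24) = (y + 1)/(y - 6)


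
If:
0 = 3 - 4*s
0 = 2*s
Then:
No Solution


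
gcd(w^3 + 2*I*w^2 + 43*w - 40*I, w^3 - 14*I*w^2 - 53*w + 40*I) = w^2 - 6*I*w - 5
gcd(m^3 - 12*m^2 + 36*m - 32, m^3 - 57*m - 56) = m - 8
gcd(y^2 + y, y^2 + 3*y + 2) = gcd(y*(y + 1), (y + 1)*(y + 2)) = y + 1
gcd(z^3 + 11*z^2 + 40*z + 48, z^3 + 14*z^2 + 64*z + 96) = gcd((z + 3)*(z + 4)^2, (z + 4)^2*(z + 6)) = z^2 + 8*z + 16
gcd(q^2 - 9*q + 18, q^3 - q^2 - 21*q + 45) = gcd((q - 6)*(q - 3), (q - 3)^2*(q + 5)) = q - 3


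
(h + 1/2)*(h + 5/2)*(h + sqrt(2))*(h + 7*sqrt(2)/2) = h^4 + 3*h^3 + 9*sqrt(2)*h^3/2 + 33*h^2/4 + 27*sqrt(2)*h^2/2 + 45*sqrt(2)*h/8 + 21*h + 35/4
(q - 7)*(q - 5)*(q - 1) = q^3 - 13*q^2 + 47*q - 35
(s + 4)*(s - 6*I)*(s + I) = s^3 + 4*s^2 - 5*I*s^2 + 6*s - 20*I*s + 24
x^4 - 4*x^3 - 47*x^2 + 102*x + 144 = (x - 8)*(x - 3)*(x + 1)*(x + 6)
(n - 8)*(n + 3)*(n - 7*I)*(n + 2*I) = n^4 - 5*n^3 - 5*I*n^3 - 10*n^2 + 25*I*n^2 - 70*n + 120*I*n - 336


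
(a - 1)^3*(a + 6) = a^4 + 3*a^3 - 15*a^2 + 17*a - 6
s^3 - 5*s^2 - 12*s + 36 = (s - 6)*(s - 2)*(s + 3)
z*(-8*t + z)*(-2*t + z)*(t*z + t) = 16*t^3*z^2 + 16*t^3*z - 10*t^2*z^3 - 10*t^2*z^2 + t*z^4 + t*z^3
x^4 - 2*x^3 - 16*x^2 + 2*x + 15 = (x - 5)*(x - 1)*(x + 1)*(x + 3)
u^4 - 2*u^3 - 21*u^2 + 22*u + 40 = (u - 5)*(u - 2)*(u + 1)*(u + 4)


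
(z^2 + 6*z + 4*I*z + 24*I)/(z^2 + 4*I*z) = (z + 6)/z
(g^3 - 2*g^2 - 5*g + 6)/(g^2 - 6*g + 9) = (g^2 + g - 2)/(g - 3)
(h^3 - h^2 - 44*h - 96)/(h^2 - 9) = (h^2 - 4*h - 32)/(h - 3)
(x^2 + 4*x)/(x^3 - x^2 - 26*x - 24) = x/(x^2 - 5*x - 6)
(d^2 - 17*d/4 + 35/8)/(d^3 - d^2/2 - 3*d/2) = (-8*d^2 + 34*d - 35)/(4*d*(-2*d^2 + d + 3))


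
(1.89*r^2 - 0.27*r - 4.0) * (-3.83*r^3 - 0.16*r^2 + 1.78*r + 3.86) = -7.2387*r^5 + 0.7317*r^4 + 18.7274*r^3 + 7.4548*r^2 - 8.1622*r - 15.44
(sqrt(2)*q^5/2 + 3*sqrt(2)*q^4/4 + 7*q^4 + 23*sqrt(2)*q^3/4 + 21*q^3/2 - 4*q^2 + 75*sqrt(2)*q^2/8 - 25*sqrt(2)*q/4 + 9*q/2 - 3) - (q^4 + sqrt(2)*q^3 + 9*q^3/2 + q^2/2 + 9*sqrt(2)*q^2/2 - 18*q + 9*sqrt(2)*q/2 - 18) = sqrt(2)*q^5/2 + 3*sqrt(2)*q^4/4 + 6*q^4 + 6*q^3 + 19*sqrt(2)*q^3/4 - 9*q^2/2 + 39*sqrt(2)*q^2/8 - 43*sqrt(2)*q/4 + 45*q/2 + 15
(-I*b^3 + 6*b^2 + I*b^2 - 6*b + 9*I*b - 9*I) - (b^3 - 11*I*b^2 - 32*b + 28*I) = -b^3 - I*b^3 + 6*b^2 + 12*I*b^2 + 26*b + 9*I*b - 37*I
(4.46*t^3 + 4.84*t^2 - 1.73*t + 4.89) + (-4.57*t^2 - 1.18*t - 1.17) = 4.46*t^3 + 0.27*t^2 - 2.91*t + 3.72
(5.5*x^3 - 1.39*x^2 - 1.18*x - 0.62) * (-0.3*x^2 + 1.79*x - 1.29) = -1.65*x^5 + 10.262*x^4 - 9.2291*x^3 - 0.1331*x^2 + 0.4124*x + 0.7998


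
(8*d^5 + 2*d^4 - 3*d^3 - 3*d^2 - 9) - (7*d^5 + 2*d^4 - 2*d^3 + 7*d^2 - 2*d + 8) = d^5 - d^3 - 10*d^2 + 2*d - 17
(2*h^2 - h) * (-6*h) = -12*h^3 + 6*h^2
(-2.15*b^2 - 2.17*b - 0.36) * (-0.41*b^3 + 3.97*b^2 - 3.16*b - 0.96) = 0.8815*b^5 - 7.6458*b^4 - 1.6733*b^3 + 7.492*b^2 + 3.2208*b + 0.3456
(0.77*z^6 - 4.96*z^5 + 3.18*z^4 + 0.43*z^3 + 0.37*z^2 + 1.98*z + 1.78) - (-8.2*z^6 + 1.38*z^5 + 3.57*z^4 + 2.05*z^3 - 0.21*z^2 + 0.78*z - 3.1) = 8.97*z^6 - 6.34*z^5 - 0.39*z^4 - 1.62*z^3 + 0.58*z^2 + 1.2*z + 4.88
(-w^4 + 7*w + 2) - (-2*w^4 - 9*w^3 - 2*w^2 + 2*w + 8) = w^4 + 9*w^3 + 2*w^2 + 5*w - 6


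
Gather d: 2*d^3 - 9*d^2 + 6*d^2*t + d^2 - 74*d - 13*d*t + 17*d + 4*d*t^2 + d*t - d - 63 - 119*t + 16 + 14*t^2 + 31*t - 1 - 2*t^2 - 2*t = 2*d^3 + d^2*(6*t - 8) + d*(4*t^2 - 12*t - 58) + 12*t^2 - 90*t - 48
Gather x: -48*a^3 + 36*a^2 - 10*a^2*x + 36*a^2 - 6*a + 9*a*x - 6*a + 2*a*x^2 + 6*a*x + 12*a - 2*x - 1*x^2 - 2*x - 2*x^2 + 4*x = -48*a^3 + 72*a^2 + x^2*(2*a - 3) + x*(-10*a^2 + 15*a)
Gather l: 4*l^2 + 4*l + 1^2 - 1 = 4*l^2 + 4*l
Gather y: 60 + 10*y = 10*y + 60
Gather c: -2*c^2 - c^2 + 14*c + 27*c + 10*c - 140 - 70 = -3*c^2 + 51*c - 210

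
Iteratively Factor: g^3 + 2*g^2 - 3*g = (g)*(g^2 + 2*g - 3) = g*(g + 3)*(g - 1)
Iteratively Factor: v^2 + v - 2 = (v - 1)*(v + 2)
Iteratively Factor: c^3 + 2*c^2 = (c + 2)*(c^2) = c*(c + 2)*(c)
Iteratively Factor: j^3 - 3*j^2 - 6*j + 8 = (j - 1)*(j^2 - 2*j - 8) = (j - 1)*(j + 2)*(j - 4)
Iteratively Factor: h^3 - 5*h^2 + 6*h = (h - 3)*(h^2 - 2*h) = h*(h - 3)*(h - 2)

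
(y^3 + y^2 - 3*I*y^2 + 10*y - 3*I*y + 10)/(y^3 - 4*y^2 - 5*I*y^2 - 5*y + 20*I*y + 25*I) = (y + 2*I)/(y - 5)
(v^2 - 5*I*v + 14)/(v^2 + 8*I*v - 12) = (v - 7*I)/(v + 6*I)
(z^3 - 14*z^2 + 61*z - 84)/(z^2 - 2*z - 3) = (z^2 - 11*z + 28)/(z + 1)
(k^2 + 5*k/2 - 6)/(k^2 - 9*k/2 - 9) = (-2*k^2 - 5*k + 12)/(-2*k^2 + 9*k + 18)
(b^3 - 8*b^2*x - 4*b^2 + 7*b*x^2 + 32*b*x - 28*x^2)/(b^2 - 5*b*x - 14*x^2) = (b^2 - b*x - 4*b + 4*x)/(b + 2*x)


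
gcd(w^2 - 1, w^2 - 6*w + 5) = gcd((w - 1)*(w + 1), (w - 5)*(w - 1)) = w - 1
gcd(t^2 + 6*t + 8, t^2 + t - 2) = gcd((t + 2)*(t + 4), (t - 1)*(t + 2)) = t + 2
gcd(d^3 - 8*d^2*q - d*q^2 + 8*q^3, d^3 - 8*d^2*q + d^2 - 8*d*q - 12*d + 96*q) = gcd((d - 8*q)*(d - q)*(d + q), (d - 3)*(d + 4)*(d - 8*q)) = -d + 8*q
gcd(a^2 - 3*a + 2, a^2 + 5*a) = 1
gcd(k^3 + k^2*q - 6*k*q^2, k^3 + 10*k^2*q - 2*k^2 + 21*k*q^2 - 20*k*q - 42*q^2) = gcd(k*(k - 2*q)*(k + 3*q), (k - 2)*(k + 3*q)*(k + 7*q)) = k + 3*q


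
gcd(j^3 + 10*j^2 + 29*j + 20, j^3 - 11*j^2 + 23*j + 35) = j + 1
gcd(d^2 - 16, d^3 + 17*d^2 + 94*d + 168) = d + 4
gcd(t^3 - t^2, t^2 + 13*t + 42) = 1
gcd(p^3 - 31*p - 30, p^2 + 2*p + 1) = p + 1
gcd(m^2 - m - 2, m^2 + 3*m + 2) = m + 1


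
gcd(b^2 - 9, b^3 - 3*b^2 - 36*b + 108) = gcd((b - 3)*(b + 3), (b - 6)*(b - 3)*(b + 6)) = b - 3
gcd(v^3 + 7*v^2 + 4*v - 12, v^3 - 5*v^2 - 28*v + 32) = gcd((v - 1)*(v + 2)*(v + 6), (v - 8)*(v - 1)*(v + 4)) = v - 1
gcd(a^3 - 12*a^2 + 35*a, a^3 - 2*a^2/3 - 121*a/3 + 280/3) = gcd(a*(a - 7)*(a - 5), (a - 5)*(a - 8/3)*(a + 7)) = a - 5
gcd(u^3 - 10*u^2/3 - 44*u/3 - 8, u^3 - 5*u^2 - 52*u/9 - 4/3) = u^2 - 16*u/3 - 4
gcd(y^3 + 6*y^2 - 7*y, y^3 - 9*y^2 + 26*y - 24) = 1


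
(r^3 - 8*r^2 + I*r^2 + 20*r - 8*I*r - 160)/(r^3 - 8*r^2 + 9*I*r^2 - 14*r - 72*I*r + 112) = (r^2 + I*r + 20)/(r^2 + 9*I*r - 14)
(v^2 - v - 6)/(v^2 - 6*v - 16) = (v - 3)/(v - 8)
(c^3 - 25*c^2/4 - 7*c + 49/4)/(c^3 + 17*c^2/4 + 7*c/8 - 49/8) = 2*(c - 7)/(2*c + 7)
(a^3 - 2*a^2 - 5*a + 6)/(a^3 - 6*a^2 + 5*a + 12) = (a^2 + a - 2)/(a^2 - 3*a - 4)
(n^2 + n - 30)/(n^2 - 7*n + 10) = (n + 6)/(n - 2)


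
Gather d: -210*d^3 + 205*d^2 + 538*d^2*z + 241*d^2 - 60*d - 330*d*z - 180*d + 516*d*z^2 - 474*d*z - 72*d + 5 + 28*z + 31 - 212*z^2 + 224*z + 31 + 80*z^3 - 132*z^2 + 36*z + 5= -210*d^3 + d^2*(538*z + 446) + d*(516*z^2 - 804*z - 312) + 80*z^3 - 344*z^2 + 288*z + 72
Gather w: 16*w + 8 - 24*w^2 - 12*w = -24*w^2 + 4*w + 8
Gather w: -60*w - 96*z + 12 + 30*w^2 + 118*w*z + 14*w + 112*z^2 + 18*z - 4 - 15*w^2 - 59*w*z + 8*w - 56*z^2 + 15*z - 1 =15*w^2 + w*(59*z - 38) + 56*z^2 - 63*z + 7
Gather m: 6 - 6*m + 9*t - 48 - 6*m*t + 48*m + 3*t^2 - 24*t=m*(42 - 6*t) + 3*t^2 - 15*t - 42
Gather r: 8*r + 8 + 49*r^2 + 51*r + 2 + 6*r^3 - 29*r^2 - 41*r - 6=6*r^3 + 20*r^2 + 18*r + 4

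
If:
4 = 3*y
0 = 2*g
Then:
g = 0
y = 4/3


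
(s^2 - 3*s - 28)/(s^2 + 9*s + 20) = (s - 7)/(s + 5)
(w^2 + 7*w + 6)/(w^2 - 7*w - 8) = (w + 6)/(w - 8)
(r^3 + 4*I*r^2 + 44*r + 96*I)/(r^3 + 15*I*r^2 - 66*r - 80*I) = (r - 6*I)/(r + 5*I)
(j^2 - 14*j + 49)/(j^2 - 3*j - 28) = (j - 7)/(j + 4)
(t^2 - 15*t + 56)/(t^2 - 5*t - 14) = (t - 8)/(t + 2)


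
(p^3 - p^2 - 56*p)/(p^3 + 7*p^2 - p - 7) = p*(p - 8)/(p^2 - 1)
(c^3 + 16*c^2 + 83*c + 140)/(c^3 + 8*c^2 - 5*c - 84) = (c + 5)/(c - 3)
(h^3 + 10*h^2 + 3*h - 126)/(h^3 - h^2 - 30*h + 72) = (h + 7)/(h - 4)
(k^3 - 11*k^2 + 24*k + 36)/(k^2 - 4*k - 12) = (k^2 - 5*k - 6)/(k + 2)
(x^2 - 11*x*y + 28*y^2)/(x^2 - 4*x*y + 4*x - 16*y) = (x - 7*y)/(x + 4)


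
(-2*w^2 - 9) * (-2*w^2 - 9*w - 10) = 4*w^4 + 18*w^3 + 38*w^2 + 81*w + 90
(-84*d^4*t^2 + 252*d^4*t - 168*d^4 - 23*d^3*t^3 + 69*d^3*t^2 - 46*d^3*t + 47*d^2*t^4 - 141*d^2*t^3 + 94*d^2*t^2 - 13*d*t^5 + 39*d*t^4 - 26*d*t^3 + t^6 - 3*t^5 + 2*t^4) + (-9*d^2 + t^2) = -84*d^4*t^2 + 252*d^4*t - 168*d^4 - 23*d^3*t^3 + 69*d^3*t^2 - 46*d^3*t + 47*d^2*t^4 - 141*d^2*t^3 + 94*d^2*t^2 - 9*d^2 - 13*d*t^5 + 39*d*t^4 - 26*d*t^3 + t^6 - 3*t^5 + 2*t^4 + t^2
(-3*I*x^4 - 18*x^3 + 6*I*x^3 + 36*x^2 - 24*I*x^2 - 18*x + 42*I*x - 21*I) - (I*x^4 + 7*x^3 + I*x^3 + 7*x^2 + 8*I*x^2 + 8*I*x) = -4*I*x^4 - 25*x^3 + 5*I*x^3 + 29*x^2 - 32*I*x^2 - 18*x + 34*I*x - 21*I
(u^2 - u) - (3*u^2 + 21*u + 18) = -2*u^2 - 22*u - 18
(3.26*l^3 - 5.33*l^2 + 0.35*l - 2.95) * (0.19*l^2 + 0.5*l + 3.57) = 0.6194*l^5 + 0.6173*l^4 + 9.0397*l^3 - 19.4136*l^2 - 0.2255*l - 10.5315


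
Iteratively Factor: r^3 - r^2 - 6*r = (r)*(r^2 - r - 6) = r*(r - 3)*(r + 2)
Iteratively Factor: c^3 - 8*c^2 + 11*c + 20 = (c + 1)*(c^2 - 9*c + 20) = (c - 5)*(c + 1)*(c - 4)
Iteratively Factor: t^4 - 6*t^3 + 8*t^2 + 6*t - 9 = (t - 3)*(t^3 - 3*t^2 - t + 3) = (t - 3)*(t + 1)*(t^2 - 4*t + 3) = (t - 3)*(t - 1)*(t + 1)*(t - 3)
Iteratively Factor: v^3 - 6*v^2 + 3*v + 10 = (v - 2)*(v^2 - 4*v - 5) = (v - 5)*(v - 2)*(v + 1)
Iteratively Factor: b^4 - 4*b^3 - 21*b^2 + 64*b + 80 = (b + 4)*(b^3 - 8*b^2 + 11*b + 20) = (b + 1)*(b + 4)*(b^2 - 9*b + 20) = (b - 5)*(b + 1)*(b + 4)*(b - 4)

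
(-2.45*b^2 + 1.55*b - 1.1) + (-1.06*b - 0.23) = -2.45*b^2 + 0.49*b - 1.33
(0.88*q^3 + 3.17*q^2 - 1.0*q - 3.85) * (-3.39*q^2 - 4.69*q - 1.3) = -2.9832*q^5 - 14.8735*q^4 - 12.6213*q^3 + 13.6205*q^2 + 19.3565*q + 5.005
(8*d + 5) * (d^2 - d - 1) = 8*d^3 - 3*d^2 - 13*d - 5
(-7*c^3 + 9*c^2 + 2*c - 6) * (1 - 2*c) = 14*c^4 - 25*c^3 + 5*c^2 + 14*c - 6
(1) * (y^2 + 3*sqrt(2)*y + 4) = y^2 + 3*sqrt(2)*y + 4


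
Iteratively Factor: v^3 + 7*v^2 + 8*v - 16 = (v + 4)*(v^2 + 3*v - 4) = (v - 1)*(v + 4)*(v + 4)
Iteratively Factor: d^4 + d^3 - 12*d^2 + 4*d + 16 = (d - 2)*(d^3 + 3*d^2 - 6*d - 8) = (d - 2)*(d + 4)*(d^2 - d - 2) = (d - 2)*(d + 1)*(d + 4)*(d - 2)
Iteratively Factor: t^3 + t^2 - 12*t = (t + 4)*(t^2 - 3*t) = (t - 3)*(t + 4)*(t)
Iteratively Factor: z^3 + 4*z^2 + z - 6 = (z + 3)*(z^2 + z - 2) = (z - 1)*(z + 3)*(z + 2)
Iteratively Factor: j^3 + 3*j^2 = (j)*(j^2 + 3*j) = j^2*(j + 3)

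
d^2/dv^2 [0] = 0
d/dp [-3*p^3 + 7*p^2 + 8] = p*(14 - 9*p)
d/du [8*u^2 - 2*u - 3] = 16*u - 2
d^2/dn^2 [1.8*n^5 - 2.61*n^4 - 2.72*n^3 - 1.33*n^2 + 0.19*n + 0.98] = 36.0*n^3 - 31.32*n^2 - 16.32*n - 2.66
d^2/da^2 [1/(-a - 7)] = -2/(a + 7)^3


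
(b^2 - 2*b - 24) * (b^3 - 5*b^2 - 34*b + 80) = b^5 - 7*b^4 - 48*b^3 + 268*b^2 + 656*b - 1920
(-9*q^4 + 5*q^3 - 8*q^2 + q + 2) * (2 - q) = 9*q^5 - 23*q^4 + 18*q^3 - 17*q^2 + 4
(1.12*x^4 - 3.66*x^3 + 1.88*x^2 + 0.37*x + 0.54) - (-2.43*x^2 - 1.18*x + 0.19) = 1.12*x^4 - 3.66*x^3 + 4.31*x^2 + 1.55*x + 0.35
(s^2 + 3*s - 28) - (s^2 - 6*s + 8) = 9*s - 36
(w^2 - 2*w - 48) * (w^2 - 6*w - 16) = w^4 - 8*w^3 - 52*w^2 + 320*w + 768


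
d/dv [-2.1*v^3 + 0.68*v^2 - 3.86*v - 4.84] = -6.3*v^2 + 1.36*v - 3.86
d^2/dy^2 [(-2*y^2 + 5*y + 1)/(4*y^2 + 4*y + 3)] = 4*(56*y^3 + 60*y^2 - 66*y - 37)/(64*y^6 + 192*y^5 + 336*y^4 + 352*y^3 + 252*y^2 + 108*y + 27)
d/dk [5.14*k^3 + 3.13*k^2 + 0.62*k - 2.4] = 15.42*k^2 + 6.26*k + 0.62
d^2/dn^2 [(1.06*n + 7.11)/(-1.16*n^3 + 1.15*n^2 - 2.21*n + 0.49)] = (-8.558016*n^5 - 106.322352*n^4 + 154.386972*n^3 - 173.011074*n^2 + 87.756306*n - 63.73468)/(1.560896*n^9 - 4.64232*n^8 + 13.523628*n^7 - 21.187747*n^6 + 29.686803*n^5 - 26.331204*n^4 + 19.101419*n^3 - 8.007972*n^2 + 1.591863*n - 0.117649)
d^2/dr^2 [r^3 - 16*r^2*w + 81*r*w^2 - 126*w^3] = 6*r - 32*w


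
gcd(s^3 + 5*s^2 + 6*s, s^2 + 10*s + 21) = s + 3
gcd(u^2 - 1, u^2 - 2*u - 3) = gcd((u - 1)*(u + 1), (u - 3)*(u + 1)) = u + 1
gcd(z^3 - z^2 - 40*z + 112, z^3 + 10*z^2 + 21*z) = z + 7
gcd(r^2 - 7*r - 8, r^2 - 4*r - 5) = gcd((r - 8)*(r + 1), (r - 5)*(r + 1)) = r + 1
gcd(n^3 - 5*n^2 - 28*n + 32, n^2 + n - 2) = n - 1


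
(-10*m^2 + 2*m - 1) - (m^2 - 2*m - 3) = -11*m^2 + 4*m + 2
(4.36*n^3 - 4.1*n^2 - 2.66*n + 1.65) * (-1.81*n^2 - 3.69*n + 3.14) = -7.8916*n^5 - 8.6674*n^4 + 33.634*n^3 - 6.0451*n^2 - 14.4409*n + 5.181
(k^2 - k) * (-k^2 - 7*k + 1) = -k^4 - 6*k^3 + 8*k^2 - k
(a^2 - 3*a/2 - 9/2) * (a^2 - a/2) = a^4 - 2*a^3 - 15*a^2/4 + 9*a/4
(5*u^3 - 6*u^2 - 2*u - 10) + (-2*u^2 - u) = 5*u^3 - 8*u^2 - 3*u - 10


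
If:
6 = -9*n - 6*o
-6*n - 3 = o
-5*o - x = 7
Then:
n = -4/9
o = -1/3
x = -16/3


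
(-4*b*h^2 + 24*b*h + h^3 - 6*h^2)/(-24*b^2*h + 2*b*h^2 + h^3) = (h - 6)/(6*b + h)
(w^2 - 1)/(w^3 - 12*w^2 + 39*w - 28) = (w + 1)/(w^2 - 11*w + 28)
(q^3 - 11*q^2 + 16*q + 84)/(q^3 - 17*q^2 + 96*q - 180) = (q^2 - 5*q - 14)/(q^2 - 11*q + 30)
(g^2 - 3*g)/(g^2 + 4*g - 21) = g/(g + 7)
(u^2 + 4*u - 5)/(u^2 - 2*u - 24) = (-u^2 - 4*u + 5)/(-u^2 + 2*u + 24)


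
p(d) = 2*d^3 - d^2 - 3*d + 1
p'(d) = 6*d^2 - 2*d - 3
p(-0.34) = 1.83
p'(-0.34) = -1.63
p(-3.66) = -99.47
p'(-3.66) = 84.69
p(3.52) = 65.28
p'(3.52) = 64.30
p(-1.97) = -12.26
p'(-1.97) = 24.23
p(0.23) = 0.28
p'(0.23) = -3.14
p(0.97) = -1.03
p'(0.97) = 0.71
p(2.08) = 8.43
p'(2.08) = 18.80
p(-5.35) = -317.83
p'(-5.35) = 179.44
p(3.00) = 37.00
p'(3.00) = 45.00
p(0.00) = 1.00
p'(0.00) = -3.00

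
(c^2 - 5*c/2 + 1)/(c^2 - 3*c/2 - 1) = (2*c - 1)/(2*c + 1)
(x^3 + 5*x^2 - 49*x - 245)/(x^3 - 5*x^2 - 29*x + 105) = (x + 7)/(x - 3)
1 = 1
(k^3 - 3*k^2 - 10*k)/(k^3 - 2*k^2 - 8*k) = (k - 5)/(k - 4)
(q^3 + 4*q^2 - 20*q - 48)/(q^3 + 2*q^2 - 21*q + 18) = (q^2 - 2*q - 8)/(q^2 - 4*q + 3)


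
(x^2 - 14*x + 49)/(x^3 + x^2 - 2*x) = (x^2 - 14*x + 49)/(x*(x^2 + x - 2))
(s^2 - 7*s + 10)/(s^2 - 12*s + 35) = (s - 2)/(s - 7)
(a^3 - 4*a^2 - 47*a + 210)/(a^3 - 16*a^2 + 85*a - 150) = (a + 7)/(a - 5)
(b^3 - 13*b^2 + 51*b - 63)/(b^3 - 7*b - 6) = (b^2 - 10*b + 21)/(b^2 + 3*b + 2)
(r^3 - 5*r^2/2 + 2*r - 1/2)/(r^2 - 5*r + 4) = (2*r^2 - 3*r + 1)/(2*(r - 4))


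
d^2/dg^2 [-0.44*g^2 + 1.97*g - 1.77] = -0.880000000000000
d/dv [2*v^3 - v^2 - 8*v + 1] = 6*v^2 - 2*v - 8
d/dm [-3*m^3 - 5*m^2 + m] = -9*m^2 - 10*m + 1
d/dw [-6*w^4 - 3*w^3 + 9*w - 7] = -24*w^3 - 9*w^2 + 9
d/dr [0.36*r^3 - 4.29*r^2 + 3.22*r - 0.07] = 1.08*r^2 - 8.58*r + 3.22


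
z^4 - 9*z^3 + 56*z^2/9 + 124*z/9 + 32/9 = (z - 8)*(z - 2)*(z + 1/3)*(z + 2/3)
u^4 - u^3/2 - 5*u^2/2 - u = u*(u - 2)*(u + 1/2)*(u + 1)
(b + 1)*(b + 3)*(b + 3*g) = b^3 + 3*b^2*g + 4*b^2 + 12*b*g + 3*b + 9*g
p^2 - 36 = (p - 6)*(p + 6)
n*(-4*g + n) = -4*g*n + n^2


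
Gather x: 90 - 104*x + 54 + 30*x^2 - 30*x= 30*x^2 - 134*x + 144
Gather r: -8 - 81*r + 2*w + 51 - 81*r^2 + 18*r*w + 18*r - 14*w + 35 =-81*r^2 + r*(18*w - 63) - 12*w + 78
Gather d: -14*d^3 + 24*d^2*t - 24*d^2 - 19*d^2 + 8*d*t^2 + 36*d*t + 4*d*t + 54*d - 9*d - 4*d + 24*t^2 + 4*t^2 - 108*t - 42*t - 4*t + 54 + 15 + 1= -14*d^3 + d^2*(24*t - 43) + d*(8*t^2 + 40*t + 41) + 28*t^2 - 154*t + 70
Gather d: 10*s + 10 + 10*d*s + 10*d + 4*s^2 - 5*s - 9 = d*(10*s + 10) + 4*s^2 + 5*s + 1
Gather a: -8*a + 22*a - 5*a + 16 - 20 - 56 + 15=9*a - 45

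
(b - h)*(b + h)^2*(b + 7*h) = b^4 + 8*b^3*h + 6*b^2*h^2 - 8*b*h^3 - 7*h^4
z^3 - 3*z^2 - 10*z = z*(z - 5)*(z + 2)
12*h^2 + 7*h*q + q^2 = (3*h + q)*(4*h + q)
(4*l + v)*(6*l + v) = 24*l^2 + 10*l*v + v^2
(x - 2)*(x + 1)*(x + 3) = x^3 + 2*x^2 - 5*x - 6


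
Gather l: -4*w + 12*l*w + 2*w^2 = 12*l*w + 2*w^2 - 4*w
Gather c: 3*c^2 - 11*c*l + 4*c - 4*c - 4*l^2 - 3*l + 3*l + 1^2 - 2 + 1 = 3*c^2 - 11*c*l - 4*l^2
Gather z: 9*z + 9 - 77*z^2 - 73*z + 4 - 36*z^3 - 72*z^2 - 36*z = -36*z^3 - 149*z^2 - 100*z + 13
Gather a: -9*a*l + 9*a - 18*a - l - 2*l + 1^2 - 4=a*(-9*l - 9) - 3*l - 3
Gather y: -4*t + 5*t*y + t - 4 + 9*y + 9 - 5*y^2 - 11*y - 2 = -3*t - 5*y^2 + y*(5*t - 2) + 3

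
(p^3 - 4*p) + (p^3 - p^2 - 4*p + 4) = 2*p^3 - p^2 - 8*p + 4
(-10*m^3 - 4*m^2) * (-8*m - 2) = 80*m^4 + 52*m^3 + 8*m^2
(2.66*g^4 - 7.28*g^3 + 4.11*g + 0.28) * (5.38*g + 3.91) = 14.3108*g^5 - 28.7658*g^4 - 28.4648*g^3 + 22.1118*g^2 + 17.5765*g + 1.0948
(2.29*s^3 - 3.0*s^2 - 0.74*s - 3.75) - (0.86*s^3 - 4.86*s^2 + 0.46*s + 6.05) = 1.43*s^3 + 1.86*s^2 - 1.2*s - 9.8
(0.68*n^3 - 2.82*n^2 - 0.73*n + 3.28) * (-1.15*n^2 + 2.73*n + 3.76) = -0.782*n^5 + 5.0994*n^4 - 4.3023*n^3 - 16.3681*n^2 + 6.2096*n + 12.3328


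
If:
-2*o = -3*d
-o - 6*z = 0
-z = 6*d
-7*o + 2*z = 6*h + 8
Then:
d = 0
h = -4/3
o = 0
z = 0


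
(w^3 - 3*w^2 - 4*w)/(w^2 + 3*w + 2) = w*(w - 4)/(w + 2)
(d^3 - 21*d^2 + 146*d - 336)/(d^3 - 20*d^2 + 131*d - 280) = (d - 6)/(d - 5)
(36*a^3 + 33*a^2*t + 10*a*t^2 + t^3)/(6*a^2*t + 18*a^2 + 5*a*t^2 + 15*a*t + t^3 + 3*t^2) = (12*a^2 + 7*a*t + t^2)/(2*a*t + 6*a + t^2 + 3*t)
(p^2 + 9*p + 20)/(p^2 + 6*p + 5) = (p + 4)/(p + 1)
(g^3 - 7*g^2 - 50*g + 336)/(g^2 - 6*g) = g - 1 - 56/g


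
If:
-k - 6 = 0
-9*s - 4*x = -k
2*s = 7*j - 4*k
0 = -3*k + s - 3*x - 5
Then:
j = -884/217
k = -6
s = -70/31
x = 111/31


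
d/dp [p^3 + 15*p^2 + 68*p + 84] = 3*p^2 + 30*p + 68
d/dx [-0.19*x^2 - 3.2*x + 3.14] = -0.38*x - 3.2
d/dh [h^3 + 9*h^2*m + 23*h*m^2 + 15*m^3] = 3*h^2 + 18*h*m + 23*m^2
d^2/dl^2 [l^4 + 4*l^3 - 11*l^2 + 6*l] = 12*l^2 + 24*l - 22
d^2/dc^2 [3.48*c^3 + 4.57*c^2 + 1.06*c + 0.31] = 20.88*c + 9.14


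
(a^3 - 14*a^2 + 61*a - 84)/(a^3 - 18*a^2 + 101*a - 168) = (a - 4)/(a - 8)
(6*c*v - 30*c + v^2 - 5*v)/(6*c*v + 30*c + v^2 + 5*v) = (v - 5)/(v + 5)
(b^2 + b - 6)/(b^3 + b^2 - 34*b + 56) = (b + 3)/(b^2 + 3*b - 28)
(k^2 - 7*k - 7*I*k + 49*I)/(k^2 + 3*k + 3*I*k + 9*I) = (k^2 - 7*k*(1 + I) + 49*I)/(k^2 + 3*k*(1 + I) + 9*I)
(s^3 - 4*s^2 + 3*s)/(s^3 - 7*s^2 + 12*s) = (s - 1)/(s - 4)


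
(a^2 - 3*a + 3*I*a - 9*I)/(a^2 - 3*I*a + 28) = (a^2 + 3*a*(-1 + I) - 9*I)/(a^2 - 3*I*a + 28)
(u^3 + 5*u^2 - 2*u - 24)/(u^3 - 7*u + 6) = (u + 4)/(u - 1)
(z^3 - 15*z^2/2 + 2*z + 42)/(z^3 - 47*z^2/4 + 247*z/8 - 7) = 4*(z^2 - 4*z - 12)/(4*z^2 - 33*z + 8)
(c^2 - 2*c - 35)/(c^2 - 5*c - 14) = (c + 5)/(c + 2)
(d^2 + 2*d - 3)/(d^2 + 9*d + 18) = (d - 1)/(d + 6)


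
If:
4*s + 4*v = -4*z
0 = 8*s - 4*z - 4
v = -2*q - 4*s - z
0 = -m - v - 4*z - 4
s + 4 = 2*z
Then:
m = -11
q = -3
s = 2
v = -5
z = 3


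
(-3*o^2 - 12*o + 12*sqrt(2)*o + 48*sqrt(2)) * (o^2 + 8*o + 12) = -3*o^4 - 36*o^3 + 12*sqrt(2)*o^3 - 132*o^2 + 144*sqrt(2)*o^2 - 144*o + 528*sqrt(2)*o + 576*sqrt(2)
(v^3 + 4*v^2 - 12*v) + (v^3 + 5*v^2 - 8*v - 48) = 2*v^3 + 9*v^2 - 20*v - 48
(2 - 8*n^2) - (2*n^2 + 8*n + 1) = -10*n^2 - 8*n + 1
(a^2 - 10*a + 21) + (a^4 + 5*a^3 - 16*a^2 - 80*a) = a^4 + 5*a^3 - 15*a^2 - 90*a + 21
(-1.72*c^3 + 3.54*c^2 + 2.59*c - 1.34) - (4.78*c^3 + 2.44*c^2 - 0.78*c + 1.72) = -6.5*c^3 + 1.1*c^2 + 3.37*c - 3.06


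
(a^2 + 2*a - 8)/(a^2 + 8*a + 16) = (a - 2)/(a + 4)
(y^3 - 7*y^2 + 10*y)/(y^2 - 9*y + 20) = y*(y - 2)/(y - 4)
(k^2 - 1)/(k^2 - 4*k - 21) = (1 - k^2)/(-k^2 + 4*k + 21)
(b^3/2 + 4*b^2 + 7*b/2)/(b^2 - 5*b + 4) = b*(b^2 + 8*b + 7)/(2*(b^2 - 5*b + 4))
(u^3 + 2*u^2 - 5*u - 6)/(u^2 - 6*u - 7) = (u^2 + u - 6)/(u - 7)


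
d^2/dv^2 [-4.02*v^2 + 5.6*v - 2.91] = -8.04000000000000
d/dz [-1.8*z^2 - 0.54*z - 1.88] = -3.6*z - 0.54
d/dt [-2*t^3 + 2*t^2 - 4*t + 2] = -6*t^2 + 4*t - 4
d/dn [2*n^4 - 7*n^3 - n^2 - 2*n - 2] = 8*n^3 - 21*n^2 - 2*n - 2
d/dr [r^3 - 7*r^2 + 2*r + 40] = 3*r^2 - 14*r + 2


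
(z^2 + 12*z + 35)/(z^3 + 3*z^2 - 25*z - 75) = (z + 7)/(z^2 - 2*z - 15)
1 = 1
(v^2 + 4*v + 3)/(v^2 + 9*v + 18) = (v + 1)/(v + 6)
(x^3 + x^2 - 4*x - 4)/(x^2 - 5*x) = (x^3 + x^2 - 4*x - 4)/(x*(x - 5))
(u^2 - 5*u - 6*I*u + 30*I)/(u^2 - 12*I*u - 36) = (u - 5)/(u - 6*I)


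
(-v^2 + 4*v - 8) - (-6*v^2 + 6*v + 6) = 5*v^2 - 2*v - 14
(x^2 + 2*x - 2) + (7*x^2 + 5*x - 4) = 8*x^2 + 7*x - 6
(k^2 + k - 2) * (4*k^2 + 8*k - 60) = 4*k^4 + 12*k^3 - 60*k^2 - 76*k + 120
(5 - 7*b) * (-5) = 35*b - 25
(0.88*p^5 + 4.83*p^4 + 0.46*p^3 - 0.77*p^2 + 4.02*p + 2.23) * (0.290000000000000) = 0.2552*p^5 + 1.4007*p^4 + 0.1334*p^3 - 0.2233*p^2 + 1.1658*p + 0.6467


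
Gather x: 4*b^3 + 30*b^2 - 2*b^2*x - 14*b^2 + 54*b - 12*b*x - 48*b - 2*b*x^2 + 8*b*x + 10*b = 4*b^3 + 16*b^2 - 2*b*x^2 + 16*b + x*(-2*b^2 - 4*b)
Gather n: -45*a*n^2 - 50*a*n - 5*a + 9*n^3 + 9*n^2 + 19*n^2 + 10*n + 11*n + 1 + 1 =-5*a + 9*n^3 + n^2*(28 - 45*a) + n*(21 - 50*a) + 2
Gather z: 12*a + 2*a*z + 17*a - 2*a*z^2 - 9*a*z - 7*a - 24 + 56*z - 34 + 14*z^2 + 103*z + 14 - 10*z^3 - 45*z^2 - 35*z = 22*a - 10*z^3 + z^2*(-2*a - 31) + z*(124 - 7*a) - 44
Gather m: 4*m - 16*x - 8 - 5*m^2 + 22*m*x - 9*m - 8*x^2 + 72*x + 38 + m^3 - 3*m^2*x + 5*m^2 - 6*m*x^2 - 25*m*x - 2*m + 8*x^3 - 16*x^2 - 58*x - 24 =m^3 - 3*m^2*x + m*(-6*x^2 - 3*x - 7) + 8*x^3 - 24*x^2 - 2*x + 6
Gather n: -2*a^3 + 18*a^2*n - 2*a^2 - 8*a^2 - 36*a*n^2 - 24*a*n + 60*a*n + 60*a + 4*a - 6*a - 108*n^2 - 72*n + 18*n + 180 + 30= -2*a^3 - 10*a^2 + 58*a + n^2*(-36*a - 108) + n*(18*a^2 + 36*a - 54) + 210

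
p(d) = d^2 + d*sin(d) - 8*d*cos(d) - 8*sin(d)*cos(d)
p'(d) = 8*d*sin(d) + d*cos(d) + 2*d + 8*sin(d)^2 + sin(d) - 8*cos(d)^2 - 8*cos(d)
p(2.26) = 22.28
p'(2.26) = 24.42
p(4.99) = 11.27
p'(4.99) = -23.40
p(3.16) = 35.06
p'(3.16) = 2.68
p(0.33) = -4.73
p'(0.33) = -11.74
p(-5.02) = 30.27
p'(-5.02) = -44.77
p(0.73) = -7.31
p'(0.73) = -0.28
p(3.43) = 34.91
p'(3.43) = -3.55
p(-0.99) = 9.82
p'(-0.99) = 2.06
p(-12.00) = 214.95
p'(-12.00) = -95.24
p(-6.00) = 78.27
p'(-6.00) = -45.33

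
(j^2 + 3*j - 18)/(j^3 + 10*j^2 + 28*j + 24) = (j - 3)/(j^2 + 4*j + 4)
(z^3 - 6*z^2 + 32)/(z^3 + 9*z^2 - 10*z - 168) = (z^2 - 2*z - 8)/(z^2 + 13*z + 42)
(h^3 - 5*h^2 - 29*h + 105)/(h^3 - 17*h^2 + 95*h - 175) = (h^2 + 2*h - 15)/(h^2 - 10*h + 25)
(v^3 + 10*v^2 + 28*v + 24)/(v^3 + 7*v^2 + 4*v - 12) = (v + 2)/(v - 1)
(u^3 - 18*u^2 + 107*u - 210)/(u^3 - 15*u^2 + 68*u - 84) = (u - 5)/(u - 2)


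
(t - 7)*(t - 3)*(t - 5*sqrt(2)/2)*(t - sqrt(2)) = t^4 - 10*t^3 - 7*sqrt(2)*t^3/2 + 26*t^2 + 35*sqrt(2)*t^2 - 147*sqrt(2)*t/2 - 50*t + 105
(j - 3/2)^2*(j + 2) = j^3 - j^2 - 15*j/4 + 9/2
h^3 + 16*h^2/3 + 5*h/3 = h*(h + 1/3)*(h + 5)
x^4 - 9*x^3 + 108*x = x*(x - 6)^2*(x + 3)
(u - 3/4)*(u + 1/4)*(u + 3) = u^3 + 5*u^2/2 - 27*u/16 - 9/16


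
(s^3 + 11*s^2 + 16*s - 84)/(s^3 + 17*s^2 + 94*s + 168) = (s - 2)/(s + 4)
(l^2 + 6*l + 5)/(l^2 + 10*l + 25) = (l + 1)/(l + 5)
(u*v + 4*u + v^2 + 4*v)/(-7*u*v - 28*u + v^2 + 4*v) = (-u - v)/(7*u - v)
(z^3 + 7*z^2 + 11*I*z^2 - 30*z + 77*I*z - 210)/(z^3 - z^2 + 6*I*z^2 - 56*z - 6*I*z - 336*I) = (z + 5*I)/(z - 8)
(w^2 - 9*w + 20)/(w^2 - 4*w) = (w - 5)/w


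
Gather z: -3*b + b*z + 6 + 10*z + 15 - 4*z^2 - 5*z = -3*b - 4*z^2 + z*(b + 5) + 21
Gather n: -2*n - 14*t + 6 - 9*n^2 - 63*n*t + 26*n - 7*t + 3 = -9*n^2 + n*(24 - 63*t) - 21*t + 9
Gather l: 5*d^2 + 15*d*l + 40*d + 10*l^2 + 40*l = 5*d^2 + 40*d + 10*l^2 + l*(15*d + 40)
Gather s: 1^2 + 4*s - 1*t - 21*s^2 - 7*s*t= -21*s^2 + s*(4 - 7*t) - t + 1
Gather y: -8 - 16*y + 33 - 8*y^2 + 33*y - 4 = -8*y^2 + 17*y + 21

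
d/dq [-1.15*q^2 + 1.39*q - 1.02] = 1.39 - 2.3*q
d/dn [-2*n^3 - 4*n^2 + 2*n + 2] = -6*n^2 - 8*n + 2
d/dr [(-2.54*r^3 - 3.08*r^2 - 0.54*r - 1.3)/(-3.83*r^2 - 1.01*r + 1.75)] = (9.7282*r^4 + 5.1308*r^3 - 12.2924*r^2 - 20.738*r - 2.258)/(14.6689*r^4 + 7.7366*r^3 - 12.3849*r^2 - 3.535*r + 3.0625)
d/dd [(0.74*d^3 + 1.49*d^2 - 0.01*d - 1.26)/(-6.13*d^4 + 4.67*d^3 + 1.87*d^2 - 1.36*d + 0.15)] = (4.5362*d^6 + 18.2674*d^5 - 5.7584*d^4 - 32.8146*d^3 + 15.9779*d^2 + 5.1594*d - 1.7151)/(37.5769*d^8 - 57.2542*d^7 - 1.1173*d^6 + 34.1394*d^5 - 11.0445*d^4 - 3.6854*d^3 + 2.4106*d^2 - 0.408*d + 0.0225)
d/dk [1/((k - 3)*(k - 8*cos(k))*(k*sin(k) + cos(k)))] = (-k*(k - 3)*(k - 8*cos(k))*cos(k) + (3 - k)*(k*sin(k) + cos(k))*(8*sin(k) + 1) - (k - 8*cos(k))*(k*sin(k) + cos(k)))/((k - 3)^2*(k - 8*cos(k))^2*(k*sin(k) + cos(k))^2)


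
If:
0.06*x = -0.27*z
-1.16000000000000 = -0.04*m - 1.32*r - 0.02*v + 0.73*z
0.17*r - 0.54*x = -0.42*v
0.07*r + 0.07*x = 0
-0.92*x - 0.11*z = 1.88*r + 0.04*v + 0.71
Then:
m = 50.76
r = -0.77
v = 1.31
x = 0.77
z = -0.17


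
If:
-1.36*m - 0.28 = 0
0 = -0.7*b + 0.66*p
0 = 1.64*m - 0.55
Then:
No Solution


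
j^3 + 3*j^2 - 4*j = j*(j - 1)*(j + 4)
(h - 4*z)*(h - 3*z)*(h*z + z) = h^3*z - 7*h^2*z^2 + h^2*z + 12*h*z^3 - 7*h*z^2 + 12*z^3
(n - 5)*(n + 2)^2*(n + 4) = n^4 + 3*n^3 - 20*n^2 - 84*n - 80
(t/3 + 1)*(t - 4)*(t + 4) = t^3/3 + t^2 - 16*t/3 - 16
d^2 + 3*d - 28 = (d - 4)*(d + 7)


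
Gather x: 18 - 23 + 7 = 2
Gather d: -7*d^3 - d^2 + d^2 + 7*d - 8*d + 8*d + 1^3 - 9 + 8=-7*d^3 + 7*d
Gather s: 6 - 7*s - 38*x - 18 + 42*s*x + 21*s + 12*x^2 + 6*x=s*(42*x + 14) + 12*x^2 - 32*x - 12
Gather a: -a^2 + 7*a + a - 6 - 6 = -a^2 + 8*a - 12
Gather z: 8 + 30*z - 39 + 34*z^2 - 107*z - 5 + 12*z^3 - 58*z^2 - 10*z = 12*z^3 - 24*z^2 - 87*z - 36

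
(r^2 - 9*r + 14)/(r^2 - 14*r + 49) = (r - 2)/(r - 7)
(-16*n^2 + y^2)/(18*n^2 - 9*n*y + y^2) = (-16*n^2 + y^2)/(18*n^2 - 9*n*y + y^2)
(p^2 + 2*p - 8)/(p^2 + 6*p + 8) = (p - 2)/(p + 2)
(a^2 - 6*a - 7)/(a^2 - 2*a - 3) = (a - 7)/(a - 3)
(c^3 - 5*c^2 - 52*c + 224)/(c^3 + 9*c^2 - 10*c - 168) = (c - 8)/(c + 6)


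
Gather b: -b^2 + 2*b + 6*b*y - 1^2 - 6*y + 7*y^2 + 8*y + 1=-b^2 + b*(6*y + 2) + 7*y^2 + 2*y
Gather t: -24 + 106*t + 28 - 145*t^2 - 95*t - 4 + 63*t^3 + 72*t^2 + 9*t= 63*t^3 - 73*t^2 + 20*t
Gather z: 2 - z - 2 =-z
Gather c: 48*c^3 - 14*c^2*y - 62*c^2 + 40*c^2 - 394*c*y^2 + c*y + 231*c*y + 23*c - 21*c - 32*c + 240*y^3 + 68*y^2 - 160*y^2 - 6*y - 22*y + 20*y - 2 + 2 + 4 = 48*c^3 + c^2*(-14*y - 22) + c*(-394*y^2 + 232*y - 30) + 240*y^3 - 92*y^2 - 8*y + 4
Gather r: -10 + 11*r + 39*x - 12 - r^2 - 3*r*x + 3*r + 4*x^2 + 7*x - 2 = -r^2 + r*(14 - 3*x) + 4*x^2 + 46*x - 24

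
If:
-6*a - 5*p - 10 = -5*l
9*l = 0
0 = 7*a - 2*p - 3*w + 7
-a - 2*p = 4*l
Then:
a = -20/7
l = 0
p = 10/7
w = -37/7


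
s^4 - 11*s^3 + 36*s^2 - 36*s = s*(s - 6)*(s - 3)*(s - 2)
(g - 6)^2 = g^2 - 12*g + 36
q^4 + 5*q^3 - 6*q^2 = q^2*(q - 1)*(q + 6)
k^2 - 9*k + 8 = (k - 8)*(k - 1)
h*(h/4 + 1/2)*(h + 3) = h^3/4 + 5*h^2/4 + 3*h/2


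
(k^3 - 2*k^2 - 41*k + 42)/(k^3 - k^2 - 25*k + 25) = (k^2 - k - 42)/(k^2 - 25)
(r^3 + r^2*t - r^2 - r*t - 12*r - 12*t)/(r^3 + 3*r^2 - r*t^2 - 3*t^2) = (r - 4)/(r - t)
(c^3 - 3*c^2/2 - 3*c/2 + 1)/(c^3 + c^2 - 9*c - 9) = (c^2 - 5*c/2 + 1)/(c^2 - 9)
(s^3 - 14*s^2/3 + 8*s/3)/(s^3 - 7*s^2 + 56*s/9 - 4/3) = 3*s*(s - 4)/(3*s^2 - 19*s + 6)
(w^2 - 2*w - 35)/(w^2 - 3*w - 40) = (w - 7)/(w - 8)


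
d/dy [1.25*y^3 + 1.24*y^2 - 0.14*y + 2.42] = 3.75*y^2 + 2.48*y - 0.14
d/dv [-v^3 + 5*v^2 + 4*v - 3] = -3*v^2 + 10*v + 4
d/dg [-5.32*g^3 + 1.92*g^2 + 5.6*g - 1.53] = -15.96*g^2 + 3.84*g + 5.6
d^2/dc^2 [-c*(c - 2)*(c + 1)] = 2 - 6*c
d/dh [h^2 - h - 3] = 2*h - 1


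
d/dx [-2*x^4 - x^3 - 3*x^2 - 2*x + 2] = -8*x^3 - 3*x^2 - 6*x - 2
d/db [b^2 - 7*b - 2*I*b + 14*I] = 2*b - 7 - 2*I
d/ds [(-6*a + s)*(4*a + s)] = -2*a + 2*s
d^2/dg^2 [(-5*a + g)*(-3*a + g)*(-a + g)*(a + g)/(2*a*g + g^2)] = 2*(-60*a^6 - 90*a^5*g - 45*a^4*g^2 - 52*a^3*g^3 + 12*a^2*g^4 + 6*a*g^5 + g^6)/(g^3*(8*a^3 + 12*a^2*g + 6*a*g^2 + g^3))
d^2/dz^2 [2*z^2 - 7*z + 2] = 4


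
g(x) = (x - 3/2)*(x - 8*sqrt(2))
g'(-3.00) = -18.81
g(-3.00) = 64.41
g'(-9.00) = -30.81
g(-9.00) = 213.29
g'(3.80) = -5.21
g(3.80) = -17.28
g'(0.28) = -12.25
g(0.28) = 13.46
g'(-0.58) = -13.97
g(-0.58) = 24.74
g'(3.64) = -5.53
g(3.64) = -16.42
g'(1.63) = -9.55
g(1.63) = -1.26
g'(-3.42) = -19.65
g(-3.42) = 72.49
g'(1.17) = -10.47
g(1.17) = 3.35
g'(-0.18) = -13.17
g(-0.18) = 19.31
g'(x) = 2*x - 8*sqrt(2) - 3/2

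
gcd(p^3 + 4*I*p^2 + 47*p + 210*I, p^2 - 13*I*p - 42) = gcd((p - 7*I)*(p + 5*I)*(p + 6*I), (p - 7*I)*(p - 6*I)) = p - 7*I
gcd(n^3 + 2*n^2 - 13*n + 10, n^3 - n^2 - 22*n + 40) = n^2 + 3*n - 10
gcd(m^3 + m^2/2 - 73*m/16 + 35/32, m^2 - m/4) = m - 1/4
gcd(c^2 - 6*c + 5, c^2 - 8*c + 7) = c - 1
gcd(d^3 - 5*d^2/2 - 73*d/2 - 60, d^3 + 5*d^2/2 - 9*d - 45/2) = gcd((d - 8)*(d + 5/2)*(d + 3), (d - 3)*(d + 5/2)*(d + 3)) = d^2 + 11*d/2 + 15/2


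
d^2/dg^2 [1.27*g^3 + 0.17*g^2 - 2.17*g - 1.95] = 7.62*g + 0.34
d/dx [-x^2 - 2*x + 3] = -2*x - 2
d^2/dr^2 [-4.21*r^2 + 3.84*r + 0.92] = -8.42000000000000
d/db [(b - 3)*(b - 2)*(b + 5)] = 3*b^2 - 19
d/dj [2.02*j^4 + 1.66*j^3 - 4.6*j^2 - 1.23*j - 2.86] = 8.08*j^3 + 4.98*j^2 - 9.2*j - 1.23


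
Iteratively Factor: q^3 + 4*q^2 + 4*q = (q + 2)*(q^2 + 2*q) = q*(q + 2)*(q + 2)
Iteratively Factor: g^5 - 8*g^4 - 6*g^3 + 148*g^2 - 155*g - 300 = (g - 5)*(g^4 - 3*g^3 - 21*g^2 + 43*g + 60) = (g - 5)*(g + 4)*(g^3 - 7*g^2 + 7*g + 15) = (g - 5)^2*(g + 4)*(g^2 - 2*g - 3) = (g - 5)^2*(g + 1)*(g + 4)*(g - 3)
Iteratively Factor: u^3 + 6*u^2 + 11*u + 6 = (u + 3)*(u^2 + 3*u + 2) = (u + 2)*(u + 3)*(u + 1)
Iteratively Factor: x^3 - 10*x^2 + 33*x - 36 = (x - 3)*(x^2 - 7*x + 12) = (x - 4)*(x - 3)*(x - 3)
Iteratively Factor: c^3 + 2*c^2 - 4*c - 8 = (c + 2)*(c^2 - 4) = (c + 2)^2*(c - 2)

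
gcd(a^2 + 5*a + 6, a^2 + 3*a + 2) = a + 2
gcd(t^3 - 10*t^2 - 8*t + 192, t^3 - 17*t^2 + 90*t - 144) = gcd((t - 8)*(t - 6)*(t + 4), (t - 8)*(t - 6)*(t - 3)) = t^2 - 14*t + 48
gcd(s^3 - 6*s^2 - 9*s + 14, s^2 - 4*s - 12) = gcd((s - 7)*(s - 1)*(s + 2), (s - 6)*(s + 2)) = s + 2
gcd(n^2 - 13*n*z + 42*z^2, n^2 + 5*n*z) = 1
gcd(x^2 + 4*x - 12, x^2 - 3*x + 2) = x - 2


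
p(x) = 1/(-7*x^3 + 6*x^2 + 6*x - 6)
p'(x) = (21*x^2 - 12*x - 6)/(-7*x^3 + 6*x^2 + 6*x - 6)^2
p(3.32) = -0.01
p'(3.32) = 0.01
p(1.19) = -0.46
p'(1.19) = 2.03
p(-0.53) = -0.15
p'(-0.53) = 0.15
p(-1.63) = 0.03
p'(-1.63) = 0.07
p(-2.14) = 0.01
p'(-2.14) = 0.02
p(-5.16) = 0.00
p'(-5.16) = 0.00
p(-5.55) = 0.00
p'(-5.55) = 0.00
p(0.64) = -0.65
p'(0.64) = -2.15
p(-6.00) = 0.00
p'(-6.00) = 0.00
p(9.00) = 0.00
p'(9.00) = 0.00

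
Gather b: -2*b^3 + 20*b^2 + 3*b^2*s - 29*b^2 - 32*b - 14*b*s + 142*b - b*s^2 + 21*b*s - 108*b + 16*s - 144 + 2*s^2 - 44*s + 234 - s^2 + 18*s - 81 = -2*b^3 + b^2*(3*s - 9) + b*(-s^2 + 7*s + 2) + s^2 - 10*s + 9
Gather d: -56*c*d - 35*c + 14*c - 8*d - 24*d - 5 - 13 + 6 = -21*c + d*(-56*c - 32) - 12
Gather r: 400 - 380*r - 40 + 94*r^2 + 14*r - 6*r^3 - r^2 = -6*r^3 + 93*r^2 - 366*r + 360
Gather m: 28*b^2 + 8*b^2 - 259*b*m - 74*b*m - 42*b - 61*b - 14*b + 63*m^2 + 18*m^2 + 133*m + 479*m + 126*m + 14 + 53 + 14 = 36*b^2 - 117*b + 81*m^2 + m*(738 - 333*b) + 81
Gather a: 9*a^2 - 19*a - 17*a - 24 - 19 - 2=9*a^2 - 36*a - 45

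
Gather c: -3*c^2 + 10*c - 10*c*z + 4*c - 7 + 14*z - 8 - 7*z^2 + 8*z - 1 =-3*c^2 + c*(14 - 10*z) - 7*z^2 + 22*z - 16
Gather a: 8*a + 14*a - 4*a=18*a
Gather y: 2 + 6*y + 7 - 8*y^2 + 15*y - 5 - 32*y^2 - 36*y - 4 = -40*y^2 - 15*y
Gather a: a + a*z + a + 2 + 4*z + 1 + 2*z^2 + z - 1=a*(z + 2) + 2*z^2 + 5*z + 2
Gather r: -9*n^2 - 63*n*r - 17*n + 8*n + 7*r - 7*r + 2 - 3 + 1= -9*n^2 - 63*n*r - 9*n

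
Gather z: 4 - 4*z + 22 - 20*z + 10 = 36 - 24*z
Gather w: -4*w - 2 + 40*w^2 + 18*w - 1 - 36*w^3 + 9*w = -36*w^3 + 40*w^2 + 23*w - 3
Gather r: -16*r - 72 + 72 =-16*r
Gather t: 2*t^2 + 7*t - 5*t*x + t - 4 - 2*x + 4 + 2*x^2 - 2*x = 2*t^2 + t*(8 - 5*x) + 2*x^2 - 4*x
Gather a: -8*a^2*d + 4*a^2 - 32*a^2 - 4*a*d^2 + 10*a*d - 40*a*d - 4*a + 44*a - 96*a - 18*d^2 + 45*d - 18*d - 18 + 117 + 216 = a^2*(-8*d - 28) + a*(-4*d^2 - 30*d - 56) - 18*d^2 + 27*d + 315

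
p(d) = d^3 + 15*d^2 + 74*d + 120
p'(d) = 3*d^2 + 30*d + 74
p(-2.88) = 7.41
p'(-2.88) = 12.48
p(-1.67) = 33.60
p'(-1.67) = 32.27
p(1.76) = 302.16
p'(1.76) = 136.09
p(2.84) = 474.05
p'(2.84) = 183.40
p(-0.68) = 76.30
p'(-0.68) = 54.99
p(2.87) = 479.57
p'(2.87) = 184.81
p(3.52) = 609.95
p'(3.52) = 216.77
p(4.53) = 855.99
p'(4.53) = 271.46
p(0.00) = 120.00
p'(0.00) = 74.00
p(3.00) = 504.00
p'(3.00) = 191.00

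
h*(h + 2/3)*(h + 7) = h^3 + 23*h^2/3 + 14*h/3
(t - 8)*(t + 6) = t^2 - 2*t - 48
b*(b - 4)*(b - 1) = b^3 - 5*b^2 + 4*b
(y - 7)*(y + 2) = y^2 - 5*y - 14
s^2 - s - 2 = (s - 2)*(s + 1)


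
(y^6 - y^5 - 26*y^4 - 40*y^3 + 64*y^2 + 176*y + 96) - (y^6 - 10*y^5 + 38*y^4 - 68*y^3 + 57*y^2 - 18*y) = 9*y^5 - 64*y^4 + 28*y^3 + 7*y^2 + 194*y + 96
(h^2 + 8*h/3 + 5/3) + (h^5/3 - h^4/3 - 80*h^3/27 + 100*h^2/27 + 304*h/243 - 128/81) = h^5/3 - h^4/3 - 80*h^3/27 + 127*h^2/27 + 952*h/243 + 7/81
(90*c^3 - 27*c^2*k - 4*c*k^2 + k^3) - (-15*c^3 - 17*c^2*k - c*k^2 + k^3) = 105*c^3 - 10*c^2*k - 3*c*k^2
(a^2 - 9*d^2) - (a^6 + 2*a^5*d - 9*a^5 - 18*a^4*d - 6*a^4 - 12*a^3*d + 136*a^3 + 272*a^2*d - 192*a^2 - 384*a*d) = -a^6 - 2*a^5*d + 9*a^5 + 18*a^4*d + 6*a^4 + 12*a^3*d - 136*a^3 - 272*a^2*d + 193*a^2 + 384*a*d - 9*d^2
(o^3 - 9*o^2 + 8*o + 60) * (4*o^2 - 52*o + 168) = 4*o^5 - 88*o^4 + 668*o^3 - 1688*o^2 - 1776*o + 10080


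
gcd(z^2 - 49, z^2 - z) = 1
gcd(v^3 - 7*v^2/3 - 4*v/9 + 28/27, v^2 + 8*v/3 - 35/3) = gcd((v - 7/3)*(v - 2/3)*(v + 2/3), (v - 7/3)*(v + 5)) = v - 7/3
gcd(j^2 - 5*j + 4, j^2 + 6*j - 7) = j - 1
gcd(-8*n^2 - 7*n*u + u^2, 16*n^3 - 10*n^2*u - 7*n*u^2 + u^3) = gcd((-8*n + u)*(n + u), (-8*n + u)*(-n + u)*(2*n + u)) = -8*n + u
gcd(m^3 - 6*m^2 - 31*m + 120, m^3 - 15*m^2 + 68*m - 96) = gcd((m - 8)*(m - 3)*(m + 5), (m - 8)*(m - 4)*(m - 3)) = m^2 - 11*m + 24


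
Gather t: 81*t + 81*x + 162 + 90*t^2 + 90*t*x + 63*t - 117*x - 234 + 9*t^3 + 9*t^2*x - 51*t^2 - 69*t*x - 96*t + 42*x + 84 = 9*t^3 + t^2*(9*x + 39) + t*(21*x + 48) + 6*x + 12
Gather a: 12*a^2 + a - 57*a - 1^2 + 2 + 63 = 12*a^2 - 56*a + 64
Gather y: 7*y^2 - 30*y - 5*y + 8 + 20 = 7*y^2 - 35*y + 28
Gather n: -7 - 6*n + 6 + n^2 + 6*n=n^2 - 1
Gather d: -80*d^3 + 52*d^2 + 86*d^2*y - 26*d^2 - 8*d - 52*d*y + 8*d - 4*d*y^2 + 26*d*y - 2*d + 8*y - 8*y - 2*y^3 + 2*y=-80*d^3 + d^2*(86*y + 26) + d*(-4*y^2 - 26*y - 2) - 2*y^3 + 2*y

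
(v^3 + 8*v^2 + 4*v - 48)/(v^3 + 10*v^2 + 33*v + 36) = (v^2 + 4*v - 12)/(v^2 + 6*v + 9)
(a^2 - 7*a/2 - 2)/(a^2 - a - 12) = (a + 1/2)/(a + 3)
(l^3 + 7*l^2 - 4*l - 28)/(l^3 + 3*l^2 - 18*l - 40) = (l^2 + 5*l - 14)/(l^2 + l - 20)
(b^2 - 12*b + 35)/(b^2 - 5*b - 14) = (b - 5)/(b + 2)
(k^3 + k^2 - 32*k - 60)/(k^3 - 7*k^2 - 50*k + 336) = (k^2 + 7*k + 10)/(k^2 - k - 56)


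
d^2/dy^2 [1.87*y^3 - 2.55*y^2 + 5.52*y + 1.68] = 11.22*y - 5.1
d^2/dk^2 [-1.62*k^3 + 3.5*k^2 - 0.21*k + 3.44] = 7.0 - 9.72*k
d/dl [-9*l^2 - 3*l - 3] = -18*l - 3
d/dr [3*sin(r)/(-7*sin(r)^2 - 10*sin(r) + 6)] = 3*(7*sin(r)^2 + 6)*cos(r)/(7*sin(r)^2 + 10*sin(r) - 6)^2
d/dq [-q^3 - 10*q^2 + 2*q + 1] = -3*q^2 - 20*q + 2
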